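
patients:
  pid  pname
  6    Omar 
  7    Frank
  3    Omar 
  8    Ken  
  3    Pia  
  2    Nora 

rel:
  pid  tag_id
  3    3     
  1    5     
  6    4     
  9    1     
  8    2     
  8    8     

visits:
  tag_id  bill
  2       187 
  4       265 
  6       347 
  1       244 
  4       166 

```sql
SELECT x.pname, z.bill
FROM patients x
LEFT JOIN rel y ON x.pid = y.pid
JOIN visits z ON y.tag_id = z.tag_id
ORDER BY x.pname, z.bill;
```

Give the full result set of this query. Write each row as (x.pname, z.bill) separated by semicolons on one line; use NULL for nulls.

Step 1 — x LEFT JOIN y on pid → 7 row(s).
Then INNER JOIN `visits z` on tag_id: keep only rows whose y.tag_id appears in z.

(Ken, 187); (Omar, 166); (Omar, 265)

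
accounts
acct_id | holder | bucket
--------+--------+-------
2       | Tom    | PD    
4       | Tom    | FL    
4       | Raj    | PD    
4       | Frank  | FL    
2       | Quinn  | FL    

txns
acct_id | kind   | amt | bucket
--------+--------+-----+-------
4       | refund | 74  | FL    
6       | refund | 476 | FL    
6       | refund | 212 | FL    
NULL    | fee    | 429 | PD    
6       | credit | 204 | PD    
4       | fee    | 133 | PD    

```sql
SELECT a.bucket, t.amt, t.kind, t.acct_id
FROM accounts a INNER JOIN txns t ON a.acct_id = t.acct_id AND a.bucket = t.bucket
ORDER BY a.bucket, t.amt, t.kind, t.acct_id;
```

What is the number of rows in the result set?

3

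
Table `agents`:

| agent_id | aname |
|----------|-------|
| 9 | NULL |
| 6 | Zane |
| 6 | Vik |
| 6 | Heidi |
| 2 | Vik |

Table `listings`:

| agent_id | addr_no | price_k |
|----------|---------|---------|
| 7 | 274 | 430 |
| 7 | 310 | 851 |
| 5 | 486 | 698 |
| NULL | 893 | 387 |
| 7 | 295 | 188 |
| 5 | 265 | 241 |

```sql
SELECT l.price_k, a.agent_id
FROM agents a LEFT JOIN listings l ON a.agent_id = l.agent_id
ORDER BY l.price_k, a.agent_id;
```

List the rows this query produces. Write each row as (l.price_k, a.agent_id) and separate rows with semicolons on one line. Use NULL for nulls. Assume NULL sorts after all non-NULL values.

LEFT JOIN keeps every row from `agents`; unmatched rows get NULL for `listings`'s columns.
Matching on a.agent_id = l.agent_id. A NULL in a compared column never satisfies the condition.
- a (agent_id=9) has no partner → padded with NULL.
- a (agent_id=6) has no partner → padded with NULL.
- a (agent_id=6) has no partner → padded with NULL.
- a (agent_id=6) has no partner → padded with NULL.
- a (agent_id=2) has no partner → padded with NULL.
After projecting and ordering:
l.price_k | a.agent_id
NULL | 2
NULL | 6
NULL | 6
NULL | 6
NULL | 9

(NULL, 2); (NULL, 6); (NULL, 6); (NULL, 6); (NULL, 9)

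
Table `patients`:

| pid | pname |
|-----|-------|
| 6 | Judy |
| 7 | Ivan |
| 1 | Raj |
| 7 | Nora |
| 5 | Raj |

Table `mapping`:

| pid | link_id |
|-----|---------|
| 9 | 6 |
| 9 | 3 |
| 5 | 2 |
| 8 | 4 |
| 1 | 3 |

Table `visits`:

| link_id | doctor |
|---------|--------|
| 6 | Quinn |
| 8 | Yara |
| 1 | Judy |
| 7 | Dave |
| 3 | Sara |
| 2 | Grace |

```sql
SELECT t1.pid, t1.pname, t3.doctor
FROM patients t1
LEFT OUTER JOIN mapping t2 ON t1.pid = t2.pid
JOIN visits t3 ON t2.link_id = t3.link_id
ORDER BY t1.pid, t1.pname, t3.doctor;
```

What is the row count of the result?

2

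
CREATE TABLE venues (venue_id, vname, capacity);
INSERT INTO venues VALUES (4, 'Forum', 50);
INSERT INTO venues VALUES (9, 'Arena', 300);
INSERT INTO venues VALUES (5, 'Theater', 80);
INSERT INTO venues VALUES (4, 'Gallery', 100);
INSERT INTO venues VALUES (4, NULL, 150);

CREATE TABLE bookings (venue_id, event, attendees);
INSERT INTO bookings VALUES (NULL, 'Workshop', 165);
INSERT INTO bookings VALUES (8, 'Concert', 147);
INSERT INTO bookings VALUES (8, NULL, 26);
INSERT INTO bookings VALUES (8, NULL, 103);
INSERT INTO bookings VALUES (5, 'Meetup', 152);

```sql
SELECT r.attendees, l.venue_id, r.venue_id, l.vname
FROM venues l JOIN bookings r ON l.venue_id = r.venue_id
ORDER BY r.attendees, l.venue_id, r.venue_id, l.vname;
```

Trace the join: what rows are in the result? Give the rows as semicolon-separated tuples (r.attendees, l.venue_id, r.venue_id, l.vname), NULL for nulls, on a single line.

(152, 5, 5, Theater)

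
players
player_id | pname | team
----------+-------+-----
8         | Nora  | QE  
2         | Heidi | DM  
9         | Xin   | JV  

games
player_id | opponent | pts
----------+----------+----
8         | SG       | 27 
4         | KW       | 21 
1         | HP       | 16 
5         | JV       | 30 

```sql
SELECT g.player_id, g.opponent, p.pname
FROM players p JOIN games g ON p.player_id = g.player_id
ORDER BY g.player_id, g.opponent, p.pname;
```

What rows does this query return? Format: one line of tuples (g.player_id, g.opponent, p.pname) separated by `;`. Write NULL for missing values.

(8, SG, Nora)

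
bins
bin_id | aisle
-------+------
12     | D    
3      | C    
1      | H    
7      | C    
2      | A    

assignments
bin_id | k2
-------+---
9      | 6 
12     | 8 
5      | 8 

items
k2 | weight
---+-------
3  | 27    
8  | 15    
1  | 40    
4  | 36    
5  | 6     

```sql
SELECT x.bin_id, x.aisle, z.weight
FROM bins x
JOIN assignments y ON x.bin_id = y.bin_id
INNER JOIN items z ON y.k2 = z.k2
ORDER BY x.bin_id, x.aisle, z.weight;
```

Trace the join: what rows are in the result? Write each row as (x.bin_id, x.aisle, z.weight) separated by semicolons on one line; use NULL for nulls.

Joins associate left-to-right: bins INNER JOIN assignments on bin_id gives 1 intermediate row(s).
Then INNER JOIN `items z` on k2: keep only rows whose y.k2 appears in z.

(12, D, 15)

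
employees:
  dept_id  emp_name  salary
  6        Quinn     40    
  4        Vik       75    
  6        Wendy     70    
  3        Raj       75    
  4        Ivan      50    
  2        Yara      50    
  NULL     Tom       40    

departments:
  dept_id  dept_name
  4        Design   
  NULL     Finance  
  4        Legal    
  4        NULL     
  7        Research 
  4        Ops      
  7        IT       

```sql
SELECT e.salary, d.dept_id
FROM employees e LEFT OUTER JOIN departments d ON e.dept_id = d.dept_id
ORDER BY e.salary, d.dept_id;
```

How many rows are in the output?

13

LEFT JOIN keeps every row from `employees`; unmatched rows get NULL for `departments`'s columns.
Matching on e.dept_id = d.dept_id. A NULL in a compared column never satisfies the condition.
Matched pairs: 8; unmatched e rows kept: 5.
Total: 8 matched + 5 padded = 13 rows.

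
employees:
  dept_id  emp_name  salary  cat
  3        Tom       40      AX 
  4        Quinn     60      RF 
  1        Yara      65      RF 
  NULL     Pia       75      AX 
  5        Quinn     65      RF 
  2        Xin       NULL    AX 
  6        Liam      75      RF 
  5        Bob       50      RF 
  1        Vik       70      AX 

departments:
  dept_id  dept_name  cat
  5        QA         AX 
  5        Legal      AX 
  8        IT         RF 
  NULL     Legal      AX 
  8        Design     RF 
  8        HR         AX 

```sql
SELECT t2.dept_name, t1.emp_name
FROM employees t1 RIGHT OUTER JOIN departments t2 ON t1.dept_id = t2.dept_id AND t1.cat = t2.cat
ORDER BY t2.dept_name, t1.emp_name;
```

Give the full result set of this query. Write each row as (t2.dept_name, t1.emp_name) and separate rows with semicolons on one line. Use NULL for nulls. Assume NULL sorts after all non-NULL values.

RIGHT JOIN keeps every row from `departments`; unmatched rows get NULL for `employees`'s columns.
Matching on t1.dept_id = t2.dept_id AND t1.cat = t2.cat. A NULL in a compared column never satisfies the condition.
Matched pairs: 0; unmatched t2 rows kept: 6.

(Design, NULL); (HR, NULL); (IT, NULL); (Legal, NULL); (Legal, NULL); (QA, NULL)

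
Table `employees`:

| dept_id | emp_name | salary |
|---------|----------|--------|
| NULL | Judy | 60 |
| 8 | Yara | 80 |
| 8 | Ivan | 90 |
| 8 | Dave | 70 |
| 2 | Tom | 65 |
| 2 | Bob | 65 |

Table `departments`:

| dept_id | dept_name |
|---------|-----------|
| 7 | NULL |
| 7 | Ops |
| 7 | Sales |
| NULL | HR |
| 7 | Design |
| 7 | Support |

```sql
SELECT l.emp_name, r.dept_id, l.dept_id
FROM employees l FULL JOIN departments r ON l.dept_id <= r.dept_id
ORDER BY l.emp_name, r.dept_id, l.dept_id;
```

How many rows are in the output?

15

FULL OUTER JOIN keeps every row from both sides; unmatched rows get NULL for the other side's columns.
Matching on l.dept_id <= r.dept_id. A NULL in a compared column never satisfies the condition.
Matched pairs: 10; unmatched l rows kept: 4; unmatched r rows kept: 1.
Total: 10 matched + 5 padded = 15 rows.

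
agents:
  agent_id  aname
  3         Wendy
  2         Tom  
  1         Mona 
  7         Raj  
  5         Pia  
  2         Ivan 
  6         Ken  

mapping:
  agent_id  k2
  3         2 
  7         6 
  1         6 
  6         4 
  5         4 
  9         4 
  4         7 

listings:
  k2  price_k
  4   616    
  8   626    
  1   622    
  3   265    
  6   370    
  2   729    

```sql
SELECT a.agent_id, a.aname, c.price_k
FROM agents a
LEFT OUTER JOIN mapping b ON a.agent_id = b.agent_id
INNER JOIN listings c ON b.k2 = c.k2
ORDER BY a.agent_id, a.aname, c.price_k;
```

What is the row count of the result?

5

Joins associate left-to-right: agents LEFT JOIN mapping on agent_id gives 7 intermediate row(s).
Then INNER JOIN `listings c` on k2: keep only rows whose b.k2 appears in c.
Result: 5 row(s).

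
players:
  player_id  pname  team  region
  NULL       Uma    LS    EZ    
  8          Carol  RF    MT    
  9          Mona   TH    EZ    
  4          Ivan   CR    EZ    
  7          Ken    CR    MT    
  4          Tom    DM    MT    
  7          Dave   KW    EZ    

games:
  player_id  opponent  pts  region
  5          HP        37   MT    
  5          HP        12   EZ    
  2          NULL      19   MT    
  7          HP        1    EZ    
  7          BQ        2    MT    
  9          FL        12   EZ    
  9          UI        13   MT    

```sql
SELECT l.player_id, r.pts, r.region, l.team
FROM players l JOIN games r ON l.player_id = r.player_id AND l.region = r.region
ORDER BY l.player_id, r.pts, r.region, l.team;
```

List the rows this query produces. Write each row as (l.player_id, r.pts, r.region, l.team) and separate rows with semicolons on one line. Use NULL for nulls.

(7, 1, EZ, KW); (7, 2, MT, CR); (9, 12, EZ, TH)

INNER JOIN keeps only pairs where the ON condition holds.
Matching on l.player_id = r.player_id AND l.region = r.region. A NULL in a compared column never satisfies the condition.
Matched pairs: 3.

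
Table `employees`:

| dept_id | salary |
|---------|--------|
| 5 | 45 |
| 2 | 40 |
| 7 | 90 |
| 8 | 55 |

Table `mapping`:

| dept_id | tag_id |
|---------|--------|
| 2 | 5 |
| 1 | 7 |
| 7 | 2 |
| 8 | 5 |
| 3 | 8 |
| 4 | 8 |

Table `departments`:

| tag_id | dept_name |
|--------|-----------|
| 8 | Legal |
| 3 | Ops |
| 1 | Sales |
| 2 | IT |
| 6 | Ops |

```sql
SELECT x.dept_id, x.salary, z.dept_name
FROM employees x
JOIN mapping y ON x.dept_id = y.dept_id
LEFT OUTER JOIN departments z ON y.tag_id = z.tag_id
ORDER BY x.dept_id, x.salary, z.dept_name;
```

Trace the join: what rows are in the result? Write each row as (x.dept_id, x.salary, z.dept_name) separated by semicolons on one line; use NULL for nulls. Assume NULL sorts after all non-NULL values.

Step 1 — x INNER JOIN y on dept_id → 3 row(s).
Then LEFT JOIN `departments z` on tag_id: each of those 3 rows is kept; rows whose y.tag_id has no match in z get NULL for z's columns.

(2, 40, NULL); (7, 90, IT); (8, 55, NULL)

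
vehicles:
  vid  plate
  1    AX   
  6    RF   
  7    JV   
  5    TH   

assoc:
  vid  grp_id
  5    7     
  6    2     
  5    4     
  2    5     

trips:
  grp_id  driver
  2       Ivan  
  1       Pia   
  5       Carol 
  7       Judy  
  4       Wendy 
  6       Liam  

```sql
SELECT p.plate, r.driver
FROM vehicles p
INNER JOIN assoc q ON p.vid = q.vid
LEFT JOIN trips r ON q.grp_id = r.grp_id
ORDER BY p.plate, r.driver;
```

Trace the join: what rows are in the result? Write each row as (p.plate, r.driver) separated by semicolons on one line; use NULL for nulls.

Step 1 — p INNER JOIN q on vid → 3 row(s).
Then LEFT JOIN `trips r` on grp_id: each of those 3 rows is kept; rows whose q.grp_id has no match in r get NULL for r's columns.

(RF, Ivan); (TH, Judy); (TH, Wendy)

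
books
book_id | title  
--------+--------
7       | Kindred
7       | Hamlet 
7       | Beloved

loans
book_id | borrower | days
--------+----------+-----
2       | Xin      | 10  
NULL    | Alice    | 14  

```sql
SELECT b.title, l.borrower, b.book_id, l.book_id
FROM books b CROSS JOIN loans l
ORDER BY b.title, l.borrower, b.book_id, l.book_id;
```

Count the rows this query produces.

CROSS JOIN pairs every row of `books` with every row of `loans`: 3 × 2 = 6 rows.

6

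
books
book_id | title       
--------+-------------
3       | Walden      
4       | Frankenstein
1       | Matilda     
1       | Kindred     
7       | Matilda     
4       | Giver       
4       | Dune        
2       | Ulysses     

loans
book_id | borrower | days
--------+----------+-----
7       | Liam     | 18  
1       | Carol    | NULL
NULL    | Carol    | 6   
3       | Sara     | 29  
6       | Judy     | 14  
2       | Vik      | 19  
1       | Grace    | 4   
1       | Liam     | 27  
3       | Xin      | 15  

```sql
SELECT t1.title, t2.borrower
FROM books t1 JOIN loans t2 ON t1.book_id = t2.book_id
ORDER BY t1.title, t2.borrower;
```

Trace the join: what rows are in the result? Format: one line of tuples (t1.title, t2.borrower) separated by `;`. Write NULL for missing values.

INNER JOIN keeps only pairs where the ON condition holds.
Matching on t1.book_id = t2.book_id. A NULL in a compared column never satisfies the condition.
Matched pairs: 10.

(Kindred, Carol); (Kindred, Grace); (Kindred, Liam); (Matilda, Carol); (Matilda, Grace); (Matilda, Liam); (Matilda, Liam); (Ulysses, Vik); (Walden, Sara); (Walden, Xin)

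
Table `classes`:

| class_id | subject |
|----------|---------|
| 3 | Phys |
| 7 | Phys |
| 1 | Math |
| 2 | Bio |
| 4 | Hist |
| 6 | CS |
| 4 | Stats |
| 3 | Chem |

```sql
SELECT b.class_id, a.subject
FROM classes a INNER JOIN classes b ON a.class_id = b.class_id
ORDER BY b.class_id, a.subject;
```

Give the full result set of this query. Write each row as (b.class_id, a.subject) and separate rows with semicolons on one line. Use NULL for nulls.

INNER JOIN keeps only pairs where the ON condition holds.
Matching on a.class_id = b.class_id.
Matched pairs: 12.

(1, Math); (2, Bio); (3, Chem); (3, Chem); (3, Phys); (3, Phys); (4, Hist); (4, Hist); (4, Stats); (4, Stats); (6, CS); (7, Phys)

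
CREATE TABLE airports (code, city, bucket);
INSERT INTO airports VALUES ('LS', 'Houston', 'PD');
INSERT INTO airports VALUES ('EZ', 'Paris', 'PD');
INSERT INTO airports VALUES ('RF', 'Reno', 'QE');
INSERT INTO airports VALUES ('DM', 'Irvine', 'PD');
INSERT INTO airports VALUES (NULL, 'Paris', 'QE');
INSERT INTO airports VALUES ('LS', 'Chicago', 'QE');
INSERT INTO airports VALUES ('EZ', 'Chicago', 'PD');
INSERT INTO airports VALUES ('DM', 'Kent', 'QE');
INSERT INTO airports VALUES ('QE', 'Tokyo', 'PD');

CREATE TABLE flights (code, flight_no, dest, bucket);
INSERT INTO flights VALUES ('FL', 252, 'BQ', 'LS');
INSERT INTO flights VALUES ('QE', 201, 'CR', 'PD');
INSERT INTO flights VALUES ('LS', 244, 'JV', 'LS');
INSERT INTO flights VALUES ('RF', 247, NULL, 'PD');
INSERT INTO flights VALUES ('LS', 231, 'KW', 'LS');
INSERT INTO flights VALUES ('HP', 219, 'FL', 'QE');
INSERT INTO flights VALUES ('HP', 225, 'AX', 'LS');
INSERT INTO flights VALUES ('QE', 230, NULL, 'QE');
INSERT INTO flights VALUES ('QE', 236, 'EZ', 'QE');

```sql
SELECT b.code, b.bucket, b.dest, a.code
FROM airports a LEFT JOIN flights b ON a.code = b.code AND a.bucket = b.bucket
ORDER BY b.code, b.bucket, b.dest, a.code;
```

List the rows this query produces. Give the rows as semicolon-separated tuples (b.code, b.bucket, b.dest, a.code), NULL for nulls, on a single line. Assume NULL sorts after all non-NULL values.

LEFT JOIN keeps every row from `airports`; unmatched rows get NULL for `flights`'s columns.
Matching on a.code = b.code AND a.bucket = b.bucket. A NULL in a compared column never satisfies the condition.
- code=LS, bucket=PD: no b row matches, row kept with b columns NULL.
- code=EZ, bucket=PD: no b row matches, row kept with b columns NULL.
- code=RF, bucket=QE: no b row matches, row kept with b columns NULL.
- code=DM, bucket=PD: no b row matches, row kept with b columns NULL.
- code=NULL, bucket=QE: no b row matches, row kept with b columns NULL.
- code=LS, bucket=QE: no b row matches, row kept with b columns NULL.
- code=EZ, bucket=PD: no b row matches, row kept with b columns NULL.
- code=DM, bucket=QE: no b row matches, row kept with b columns NULL.
- code=QE, bucket=PD: 1 matching b row(s), so 1 row(s) emitted.
After projecting and ordering:
b.code | b.bucket | b.dest | a.code
QE | PD | CR | QE
NULL | NULL | NULL | DM
NULL | NULL | NULL | DM
NULL | NULL | NULL | EZ
NULL | NULL | NULL | EZ
NULL | NULL | NULL | LS
NULL | NULL | NULL | LS
NULL | NULL | NULL | RF
NULL | NULL | NULL | NULL

(QE, PD, CR, QE); (NULL, NULL, NULL, DM); (NULL, NULL, NULL, DM); (NULL, NULL, NULL, EZ); (NULL, NULL, NULL, EZ); (NULL, NULL, NULL, LS); (NULL, NULL, NULL, LS); (NULL, NULL, NULL, RF); (NULL, NULL, NULL, NULL)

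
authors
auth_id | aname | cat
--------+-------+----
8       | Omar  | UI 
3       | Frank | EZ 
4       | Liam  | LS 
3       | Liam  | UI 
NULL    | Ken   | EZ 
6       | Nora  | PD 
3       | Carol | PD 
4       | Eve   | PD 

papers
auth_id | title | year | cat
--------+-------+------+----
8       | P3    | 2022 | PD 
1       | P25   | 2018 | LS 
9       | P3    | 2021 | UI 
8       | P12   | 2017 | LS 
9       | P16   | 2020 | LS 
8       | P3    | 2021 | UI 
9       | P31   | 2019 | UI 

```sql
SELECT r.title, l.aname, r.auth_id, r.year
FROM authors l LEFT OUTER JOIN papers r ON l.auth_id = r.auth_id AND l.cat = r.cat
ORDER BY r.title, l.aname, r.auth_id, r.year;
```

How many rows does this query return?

LEFT JOIN keeps every row from `authors`; unmatched rows get NULL for `papers`'s columns.
Matching on l.auth_id = r.auth_id AND l.cat = r.cat. A NULL in a compared column never satisfies the condition.
- l row (auth_id=8, cat=UI): matches 1 r row(s) → 1 output row(s).
- l row (auth_id=3, cat=EZ): no match → kept, r columns NULL.
- l row (auth_id=4, cat=LS): no match → kept, r columns NULL.
- l row (auth_id=3, cat=UI): no match → kept, r columns NULL.
- l row (auth_id=NULL, cat=EZ): no match → kept, r columns NULL.
- l row (auth_id=6, cat=PD): no match → kept, r columns NULL.
- l row (auth_id=3, cat=PD): no match → kept, r columns NULL.
- l row (auth_id=4, cat=PD): no match → kept, r columns NULL.
Total: 1 matched + 7 padded = 8 rows.

8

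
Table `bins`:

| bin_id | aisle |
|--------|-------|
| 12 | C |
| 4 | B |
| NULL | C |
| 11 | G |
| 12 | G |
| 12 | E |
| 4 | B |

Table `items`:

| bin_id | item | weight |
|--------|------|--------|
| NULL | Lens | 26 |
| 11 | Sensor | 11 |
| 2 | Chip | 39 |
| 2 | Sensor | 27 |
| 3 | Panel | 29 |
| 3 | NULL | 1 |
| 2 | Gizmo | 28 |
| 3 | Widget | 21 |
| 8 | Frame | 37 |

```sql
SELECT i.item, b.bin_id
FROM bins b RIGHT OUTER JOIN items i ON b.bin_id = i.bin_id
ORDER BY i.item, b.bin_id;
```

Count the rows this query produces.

RIGHT JOIN keeps every row from `items`; unmatched rows get NULL for `bins`'s columns.
Matching on b.bin_id = i.bin_id. A NULL in a compared column never satisfies the condition.
Matched pairs: 1; unmatched i rows kept: 8.
Total: 1 matched + 8 padded = 9 rows.

9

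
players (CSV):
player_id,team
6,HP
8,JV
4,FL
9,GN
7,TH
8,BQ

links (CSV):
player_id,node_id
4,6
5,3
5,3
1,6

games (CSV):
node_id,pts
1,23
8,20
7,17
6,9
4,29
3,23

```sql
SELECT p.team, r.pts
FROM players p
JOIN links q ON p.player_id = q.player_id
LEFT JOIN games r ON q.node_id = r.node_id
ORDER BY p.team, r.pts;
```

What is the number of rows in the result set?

Step 1 — p INNER JOIN q on player_id → 1 row(s).
Then LEFT JOIN `games r` on node_id: each of those 1 rows is kept; rows whose q.node_id has no match in r get NULL for r's columns.
Result: 1 row(s).

1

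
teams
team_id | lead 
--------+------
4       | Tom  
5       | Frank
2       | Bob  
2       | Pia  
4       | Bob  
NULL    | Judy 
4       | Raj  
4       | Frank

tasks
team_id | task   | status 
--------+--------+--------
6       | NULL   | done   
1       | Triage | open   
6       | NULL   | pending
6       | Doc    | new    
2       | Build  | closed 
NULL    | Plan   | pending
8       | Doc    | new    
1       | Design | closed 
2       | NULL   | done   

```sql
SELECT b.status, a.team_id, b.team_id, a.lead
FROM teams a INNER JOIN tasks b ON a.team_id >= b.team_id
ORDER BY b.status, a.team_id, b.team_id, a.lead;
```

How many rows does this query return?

28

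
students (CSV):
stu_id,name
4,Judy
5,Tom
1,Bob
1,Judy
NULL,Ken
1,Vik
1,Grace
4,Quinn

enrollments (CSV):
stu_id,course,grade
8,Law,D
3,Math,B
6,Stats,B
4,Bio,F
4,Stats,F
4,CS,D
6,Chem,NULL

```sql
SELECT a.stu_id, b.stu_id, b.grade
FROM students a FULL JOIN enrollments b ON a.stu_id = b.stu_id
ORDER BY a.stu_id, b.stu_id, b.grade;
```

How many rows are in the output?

FULL OUTER JOIN keeps every row from both sides; unmatched rows get NULL for the other side's columns.
Matching on a.stu_id = b.stu_id. A NULL in a compared column never satisfies the condition.
- stu_id=4: 3 matching b row(s), so 3 row(s) emitted.
- stu_id=5: no b row matches, row kept with b columns NULL.
- stu_id=1: no b row matches, row kept with b columns NULL.
- stu_id=1: no b row matches, row kept with b columns NULL.
- stu_id=NULL: no b row matches, row kept with b columns NULL.
- stu_id=1: no b row matches, row kept with b columns NULL.
- stu_id=1: no b row matches, row kept with b columns NULL.
- stu_id=4: 3 matching b row(s), so 3 row(s) emitted.
- plus 4 unmatched b row(s), each kept with NULL a columns.
Total: 6 matched + 10 padded = 16 rows.

16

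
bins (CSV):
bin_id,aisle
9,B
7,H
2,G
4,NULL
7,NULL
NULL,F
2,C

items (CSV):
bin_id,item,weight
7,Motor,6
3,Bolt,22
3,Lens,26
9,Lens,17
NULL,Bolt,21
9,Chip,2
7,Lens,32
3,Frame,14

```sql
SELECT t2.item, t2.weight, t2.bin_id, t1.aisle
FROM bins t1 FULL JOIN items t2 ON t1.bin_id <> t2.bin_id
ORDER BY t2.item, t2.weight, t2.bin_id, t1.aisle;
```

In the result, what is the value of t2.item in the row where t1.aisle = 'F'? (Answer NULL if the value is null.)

NULL

FULL OUTER JOIN keeps every row from both sides; unmatched rows get NULL for the other side's columns.
Matching on t1.bin_id <> t2.bin_id. A NULL in a compared column never satisfies the condition.
Matched pairs: 36; unmatched t1 rows kept: 1; unmatched t2 rows kept: 1.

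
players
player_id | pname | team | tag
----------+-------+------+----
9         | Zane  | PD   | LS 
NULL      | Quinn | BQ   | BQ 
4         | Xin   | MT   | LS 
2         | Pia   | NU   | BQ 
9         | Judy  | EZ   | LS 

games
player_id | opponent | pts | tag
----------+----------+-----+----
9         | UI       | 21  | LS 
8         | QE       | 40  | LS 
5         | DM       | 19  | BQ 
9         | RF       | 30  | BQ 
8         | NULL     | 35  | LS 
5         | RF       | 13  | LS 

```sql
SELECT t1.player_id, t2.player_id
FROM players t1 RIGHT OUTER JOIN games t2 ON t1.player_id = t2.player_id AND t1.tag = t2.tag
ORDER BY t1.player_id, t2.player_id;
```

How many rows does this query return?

7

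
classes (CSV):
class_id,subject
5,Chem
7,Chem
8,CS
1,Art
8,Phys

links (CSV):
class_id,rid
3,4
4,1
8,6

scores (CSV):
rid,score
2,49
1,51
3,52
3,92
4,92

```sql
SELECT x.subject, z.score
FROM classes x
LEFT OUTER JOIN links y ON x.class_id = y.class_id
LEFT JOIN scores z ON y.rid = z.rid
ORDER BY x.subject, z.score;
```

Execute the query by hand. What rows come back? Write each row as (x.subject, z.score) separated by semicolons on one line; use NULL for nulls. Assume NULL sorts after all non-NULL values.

Evaluate left to right. First `classes x LEFT JOIN links y` on class_id: 5 row(s).
Then LEFT JOIN `scores z` on rid: each of those 5 rows is kept; rows whose y.rid has no match in z get NULL for z's columns.

(Art, NULL); (CS, NULL); (Chem, NULL); (Chem, NULL); (Phys, NULL)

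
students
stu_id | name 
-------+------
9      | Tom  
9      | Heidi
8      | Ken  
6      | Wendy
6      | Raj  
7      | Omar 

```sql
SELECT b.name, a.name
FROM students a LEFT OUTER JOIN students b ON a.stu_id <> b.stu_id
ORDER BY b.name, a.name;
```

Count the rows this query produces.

26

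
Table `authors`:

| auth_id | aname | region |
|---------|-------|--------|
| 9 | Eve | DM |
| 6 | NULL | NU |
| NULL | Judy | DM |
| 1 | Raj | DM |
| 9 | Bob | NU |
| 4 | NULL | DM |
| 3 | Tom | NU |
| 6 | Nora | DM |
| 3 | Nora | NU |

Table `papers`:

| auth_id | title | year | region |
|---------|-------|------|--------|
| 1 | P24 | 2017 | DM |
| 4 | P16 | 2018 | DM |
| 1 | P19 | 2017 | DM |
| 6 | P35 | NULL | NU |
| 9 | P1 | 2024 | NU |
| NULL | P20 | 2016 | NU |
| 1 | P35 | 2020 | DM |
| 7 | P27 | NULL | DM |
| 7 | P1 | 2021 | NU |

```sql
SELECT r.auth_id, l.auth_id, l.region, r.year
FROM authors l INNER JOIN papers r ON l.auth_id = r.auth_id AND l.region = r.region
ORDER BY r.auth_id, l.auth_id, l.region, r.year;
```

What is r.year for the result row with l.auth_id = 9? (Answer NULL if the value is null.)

2024

INNER JOIN keeps only pairs where the ON condition holds.
Matching on l.auth_id = r.auth_id AND l.region = r.region. A NULL in a compared column never satisfies the condition.
- l (auth_id=9, region=DM) has no partner → excluded.
- l (auth_id=6, region=NU) pairs with 1 row(s) of r.
- l (auth_id=NULL, region=DM) has no partner → excluded.
- l (auth_id=1, region=DM) pairs with 3 row(s) of r.
- l (auth_id=9, region=NU) pairs with 1 row(s) of r.
- l (auth_id=4, region=DM) pairs with 1 row(s) of r.
- l (auth_id=3, region=NU) has no partner → excluded.
- l (auth_id=6, region=DM) has no partner → excluded.
- l (auth_id=3, region=NU) has no partner → excluded.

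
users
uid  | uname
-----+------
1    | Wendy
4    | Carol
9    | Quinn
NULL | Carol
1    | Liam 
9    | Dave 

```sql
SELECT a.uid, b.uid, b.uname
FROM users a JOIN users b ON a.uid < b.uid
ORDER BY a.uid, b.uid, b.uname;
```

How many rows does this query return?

8

INNER JOIN keeps only pairs where the ON condition holds.
Matching on a.uid < b.uid. A NULL in a compared column never satisfies the condition.
- a[0] uid=1 → 3 match(es) in b → 3 row(s).
- a[1] uid=4 → 2 match(es) in b → 2 row(s).
- a[2] uid=9 → no match; dropped.
- a[3] uid=NULL → no match; dropped.
- a[4] uid=1 → 3 match(es) in b → 3 row(s).
- a[5] uid=9 → no match; dropped.
Total: 8 rows.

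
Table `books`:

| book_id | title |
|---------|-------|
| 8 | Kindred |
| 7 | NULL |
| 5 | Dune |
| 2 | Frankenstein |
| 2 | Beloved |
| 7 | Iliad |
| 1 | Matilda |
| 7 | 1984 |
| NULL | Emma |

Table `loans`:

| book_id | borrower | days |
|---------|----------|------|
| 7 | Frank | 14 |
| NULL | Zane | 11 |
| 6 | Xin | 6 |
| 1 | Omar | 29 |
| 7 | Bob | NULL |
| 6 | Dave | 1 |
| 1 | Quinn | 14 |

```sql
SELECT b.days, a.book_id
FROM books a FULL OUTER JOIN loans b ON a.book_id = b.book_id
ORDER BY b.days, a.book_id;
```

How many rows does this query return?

FULL OUTER JOIN keeps every row from both sides; unmatched rows get NULL for the other side's columns.
Matching on a.book_id = b.book_id. A NULL in a compared column never satisfies the condition.
Matched pairs: 8; unmatched a rows kept: 5; unmatched b rows kept: 3.
Total: 8 matched + 8 padded = 16 rows.

16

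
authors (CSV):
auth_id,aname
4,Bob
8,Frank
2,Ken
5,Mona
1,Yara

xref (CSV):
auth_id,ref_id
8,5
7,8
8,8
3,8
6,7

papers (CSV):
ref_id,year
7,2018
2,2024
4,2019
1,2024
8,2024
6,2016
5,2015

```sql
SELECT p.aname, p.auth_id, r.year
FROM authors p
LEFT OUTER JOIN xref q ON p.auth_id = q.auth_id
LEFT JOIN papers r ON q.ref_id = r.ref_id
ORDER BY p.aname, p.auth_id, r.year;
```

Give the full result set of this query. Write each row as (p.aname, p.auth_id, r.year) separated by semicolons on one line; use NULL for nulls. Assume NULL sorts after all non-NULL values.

(Bob, 4, NULL); (Frank, 8, 2015); (Frank, 8, 2024); (Ken, 2, NULL); (Mona, 5, NULL); (Yara, 1, NULL)

Evaluate left to right. First `authors p LEFT JOIN xref q` on auth_id: 6 row(s).
Then LEFT JOIN `papers r` on ref_id: each of those 6 rows is kept; rows whose q.ref_id has no match in r get NULL for r's columns.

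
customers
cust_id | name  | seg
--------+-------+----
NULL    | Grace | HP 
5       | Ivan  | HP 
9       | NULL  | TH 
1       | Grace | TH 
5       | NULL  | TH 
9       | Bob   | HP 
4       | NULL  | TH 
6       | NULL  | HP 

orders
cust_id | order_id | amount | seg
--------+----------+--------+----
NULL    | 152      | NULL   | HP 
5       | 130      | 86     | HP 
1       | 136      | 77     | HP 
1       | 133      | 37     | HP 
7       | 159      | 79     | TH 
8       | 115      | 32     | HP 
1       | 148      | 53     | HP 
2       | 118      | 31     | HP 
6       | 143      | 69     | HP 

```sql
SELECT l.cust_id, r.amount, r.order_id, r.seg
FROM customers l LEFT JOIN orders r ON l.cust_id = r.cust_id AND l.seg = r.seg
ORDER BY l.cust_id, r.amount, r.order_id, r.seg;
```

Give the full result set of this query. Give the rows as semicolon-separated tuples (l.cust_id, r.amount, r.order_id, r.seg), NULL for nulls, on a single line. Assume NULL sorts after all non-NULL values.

(1, NULL, NULL, NULL); (4, NULL, NULL, NULL); (5, 86, 130, HP); (5, NULL, NULL, NULL); (6, 69, 143, HP); (9, NULL, NULL, NULL); (9, NULL, NULL, NULL); (NULL, NULL, NULL, NULL)

LEFT JOIN keeps every row from `customers`; unmatched rows get NULL for `orders`'s columns.
Matching on l.cust_id = r.cust_id AND l.seg = r.seg. A NULL in a compared column never satisfies the condition.
Matched pairs: 2; unmatched l rows kept: 6.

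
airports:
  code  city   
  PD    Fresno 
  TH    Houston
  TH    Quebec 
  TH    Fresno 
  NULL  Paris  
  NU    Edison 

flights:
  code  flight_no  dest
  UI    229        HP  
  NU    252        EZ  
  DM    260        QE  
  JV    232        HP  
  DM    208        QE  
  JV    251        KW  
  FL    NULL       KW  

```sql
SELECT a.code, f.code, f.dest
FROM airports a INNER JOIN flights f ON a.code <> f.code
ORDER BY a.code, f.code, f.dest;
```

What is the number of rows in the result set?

34

INNER JOIN keeps only pairs where the ON condition holds.
Matching on a.code <> f.code. A NULL in a compared column never satisfies the condition.
Matched pairs: 34.
Total: 34 rows.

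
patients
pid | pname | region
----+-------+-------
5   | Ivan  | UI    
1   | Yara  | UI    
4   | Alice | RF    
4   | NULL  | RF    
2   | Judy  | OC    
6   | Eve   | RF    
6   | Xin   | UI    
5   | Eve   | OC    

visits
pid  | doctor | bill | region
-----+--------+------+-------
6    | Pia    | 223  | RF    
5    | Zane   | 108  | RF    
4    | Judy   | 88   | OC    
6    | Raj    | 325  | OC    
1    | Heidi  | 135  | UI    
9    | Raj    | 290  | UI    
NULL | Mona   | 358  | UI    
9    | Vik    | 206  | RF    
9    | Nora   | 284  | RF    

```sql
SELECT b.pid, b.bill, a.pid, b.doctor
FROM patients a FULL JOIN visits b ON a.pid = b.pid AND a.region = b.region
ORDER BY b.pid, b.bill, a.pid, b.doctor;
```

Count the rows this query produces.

15

FULL OUTER JOIN keeps every row from both sides; unmatched rows get NULL for the other side's columns.
Matching on a.pid = b.pid AND a.region = b.region. A NULL in a compared column never satisfies the condition.
- a (pid=5, region=UI) has no partner → padded with NULL.
- a (pid=1, region=UI) pairs with 1 row(s) of b.
- a (pid=4, region=RF) has no partner → padded with NULL.
- a (pid=4, region=RF) has no partner → padded with NULL.
- a (pid=2, region=OC) has no partner → padded with NULL.
- a (pid=6, region=RF) pairs with 1 row(s) of b.
- a (pid=6, region=UI) has no partner → padded with NULL.
- a (pid=5, region=OC) has no partner → padded with NULL.
- plus 7 unmatched b row(s), each kept with NULL a columns.
Total: 2 matched + 13 padded = 15 rows.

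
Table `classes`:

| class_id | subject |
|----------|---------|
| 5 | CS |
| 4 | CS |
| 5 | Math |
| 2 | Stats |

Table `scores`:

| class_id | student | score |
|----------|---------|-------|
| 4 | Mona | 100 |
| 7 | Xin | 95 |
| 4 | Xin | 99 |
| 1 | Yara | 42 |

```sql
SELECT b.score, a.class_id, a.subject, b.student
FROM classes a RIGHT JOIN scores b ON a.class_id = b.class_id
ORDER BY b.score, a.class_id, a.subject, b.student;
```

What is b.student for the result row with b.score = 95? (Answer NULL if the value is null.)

RIGHT JOIN keeps every row from `scores`; unmatched rows get NULL for `classes`'s columns.
Matching on a.class_id = b.class_id.
Matched pairs: 2; unmatched b rows kept: 2.

Xin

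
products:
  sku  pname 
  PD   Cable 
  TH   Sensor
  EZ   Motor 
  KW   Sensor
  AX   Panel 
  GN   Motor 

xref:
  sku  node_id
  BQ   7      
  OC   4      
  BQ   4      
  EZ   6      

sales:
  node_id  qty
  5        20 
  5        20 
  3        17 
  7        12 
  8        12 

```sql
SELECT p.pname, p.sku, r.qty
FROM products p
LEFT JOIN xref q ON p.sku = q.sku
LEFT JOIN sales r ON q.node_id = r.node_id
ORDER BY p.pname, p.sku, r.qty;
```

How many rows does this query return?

6

Joins associate left-to-right: products LEFT JOIN xref on sku gives 6 intermediate row(s).
Then LEFT JOIN `sales r` on node_id: each of those 6 rows is kept; rows whose q.node_id has no match in r get NULL for r's columns.
Result: 6 row(s).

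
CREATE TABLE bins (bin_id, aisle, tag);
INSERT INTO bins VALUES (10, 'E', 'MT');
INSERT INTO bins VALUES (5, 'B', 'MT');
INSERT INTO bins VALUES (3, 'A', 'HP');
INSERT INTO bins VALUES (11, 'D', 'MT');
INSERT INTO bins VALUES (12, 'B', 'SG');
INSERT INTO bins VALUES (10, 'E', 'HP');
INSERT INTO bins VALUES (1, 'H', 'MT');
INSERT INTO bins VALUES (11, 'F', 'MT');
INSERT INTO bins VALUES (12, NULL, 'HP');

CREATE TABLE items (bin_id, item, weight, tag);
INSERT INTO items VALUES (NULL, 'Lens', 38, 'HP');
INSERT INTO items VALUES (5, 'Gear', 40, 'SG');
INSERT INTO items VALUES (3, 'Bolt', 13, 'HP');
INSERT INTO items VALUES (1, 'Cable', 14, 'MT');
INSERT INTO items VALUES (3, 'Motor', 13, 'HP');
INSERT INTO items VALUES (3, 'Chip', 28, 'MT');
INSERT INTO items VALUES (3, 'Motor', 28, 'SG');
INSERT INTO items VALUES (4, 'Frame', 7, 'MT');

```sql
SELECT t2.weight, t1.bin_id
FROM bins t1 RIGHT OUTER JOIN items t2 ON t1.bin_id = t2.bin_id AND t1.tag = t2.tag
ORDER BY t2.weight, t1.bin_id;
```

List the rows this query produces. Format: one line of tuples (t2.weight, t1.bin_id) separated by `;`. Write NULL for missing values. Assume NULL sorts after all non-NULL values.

(7, NULL); (13, 3); (13, 3); (14, 1); (28, NULL); (28, NULL); (38, NULL); (40, NULL)

RIGHT JOIN keeps every row from `items`; unmatched rows get NULL for `bins`'s columns.
Matching on t1.bin_id = t2.bin_id AND t1.tag = t2.tag. A NULL in a compared column never satisfies the condition.
Matched pairs: 3; unmatched t2 rows kept: 5.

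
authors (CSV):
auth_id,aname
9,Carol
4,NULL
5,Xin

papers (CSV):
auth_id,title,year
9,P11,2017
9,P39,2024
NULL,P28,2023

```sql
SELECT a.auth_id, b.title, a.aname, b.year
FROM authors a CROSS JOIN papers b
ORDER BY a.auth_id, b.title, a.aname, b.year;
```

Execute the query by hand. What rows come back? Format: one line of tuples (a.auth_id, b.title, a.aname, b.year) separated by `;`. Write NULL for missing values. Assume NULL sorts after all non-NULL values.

CROSS JOIN pairs every row of `authors` with every row of `papers`: 3 × 3 = 9 rows.

(4, P11, NULL, 2017); (4, P28, NULL, 2023); (4, P39, NULL, 2024); (5, P11, Xin, 2017); (5, P28, Xin, 2023); (5, P39, Xin, 2024); (9, P11, Carol, 2017); (9, P28, Carol, 2023); (9, P39, Carol, 2024)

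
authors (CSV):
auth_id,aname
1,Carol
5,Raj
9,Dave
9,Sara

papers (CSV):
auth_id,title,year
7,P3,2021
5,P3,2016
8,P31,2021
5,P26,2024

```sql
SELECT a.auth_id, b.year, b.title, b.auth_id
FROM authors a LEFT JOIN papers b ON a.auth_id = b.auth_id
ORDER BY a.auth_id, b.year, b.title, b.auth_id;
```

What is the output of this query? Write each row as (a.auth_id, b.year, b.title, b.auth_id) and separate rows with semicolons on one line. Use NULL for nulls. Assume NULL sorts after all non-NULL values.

(1, NULL, NULL, NULL); (5, 2016, P3, 5); (5, 2024, P26, 5); (9, NULL, NULL, NULL); (9, NULL, NULL, NULL)

LEFT JOIN keeps every row from `authors`; unmatched rows get NULL for `papers`'s columns.
Matching on a.auth_id = b.auth_id.
Matched pairs: 2; unmatched a rows kept: 3.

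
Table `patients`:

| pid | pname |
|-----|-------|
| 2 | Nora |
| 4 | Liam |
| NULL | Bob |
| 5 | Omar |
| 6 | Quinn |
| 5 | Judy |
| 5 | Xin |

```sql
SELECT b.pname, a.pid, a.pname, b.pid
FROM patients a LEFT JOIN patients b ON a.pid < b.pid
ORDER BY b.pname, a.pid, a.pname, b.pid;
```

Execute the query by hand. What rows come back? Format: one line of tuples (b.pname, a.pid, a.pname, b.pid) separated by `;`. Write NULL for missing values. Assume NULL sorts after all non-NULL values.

(Judy, 2, Nora, 5); (Judy, 4, Liam, 5); (Liam, 2, Nora, 4); (Omar, 2, Nora, 5); (Omar, 4, Liam, 5); (Quinn, 2, Nora, 6); (Quinn, 4, Liam, 6); (Quinn, 5, Judy, 6); (Quinn, 5, Omar, 6); (Quinn, 5, Xin, 6); (Xin, 2, Nora, 5); (Xin, 4, Liam, 5); (NULL, 6, Quinn, NULL); (NULL, NULL, Bob, NULL)

LEFT JOIN keeps every row from `patients a`; unmatched rows get NULL for `patients b`'s columns.
Matching on a.pid < b.pid. A NULL in a compared column never satisfies the condition.
- pid=2: 5 matching b row(s), so 5 row(s) emitted.
- pid=4: 4 matching b row(s), so 4 row(s) emitted.
- pid=NULL: no b row matches, row kept with b columns NULL.
- pid=5: 1 matching b row(s), so 1 row(s) emitted.
- pid=6: no b row matches, row kept with b columns NULL.
- pid=5: 1 matching b row(s), so 1 row(s) emitted.
- pid=5: 1 matching b row(s), so 1 row(s) emitted.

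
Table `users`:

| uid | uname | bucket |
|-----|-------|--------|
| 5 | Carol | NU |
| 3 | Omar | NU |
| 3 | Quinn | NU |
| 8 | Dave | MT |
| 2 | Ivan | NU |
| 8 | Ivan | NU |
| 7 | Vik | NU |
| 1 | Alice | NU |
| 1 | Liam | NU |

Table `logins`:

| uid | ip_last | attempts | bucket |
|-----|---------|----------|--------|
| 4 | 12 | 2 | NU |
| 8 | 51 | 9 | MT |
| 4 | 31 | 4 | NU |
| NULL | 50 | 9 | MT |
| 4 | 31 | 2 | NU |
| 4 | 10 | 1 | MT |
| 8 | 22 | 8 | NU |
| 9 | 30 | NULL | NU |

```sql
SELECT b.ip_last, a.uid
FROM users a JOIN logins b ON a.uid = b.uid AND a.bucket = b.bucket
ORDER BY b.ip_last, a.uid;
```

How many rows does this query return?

2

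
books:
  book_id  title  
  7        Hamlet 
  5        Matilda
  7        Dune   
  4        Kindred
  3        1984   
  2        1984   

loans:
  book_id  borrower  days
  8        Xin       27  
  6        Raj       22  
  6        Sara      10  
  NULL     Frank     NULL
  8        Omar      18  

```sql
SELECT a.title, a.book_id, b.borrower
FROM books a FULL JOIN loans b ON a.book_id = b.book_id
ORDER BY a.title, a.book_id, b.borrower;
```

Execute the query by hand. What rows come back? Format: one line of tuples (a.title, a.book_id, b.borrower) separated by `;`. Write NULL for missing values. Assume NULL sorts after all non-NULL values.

FULL OUTER JOIN keeps every row from both sides; unmatched rows get NULL for the other side's columns.
Matching on a.book_id = b.book_id. A NULL in a compared column never satisfies the condition.
- a row (book_id=7): no match → kept, b columns NULL.
- a row (book_id=5): no match → kept, b columns NULL.
- a row (book_id=7): no match → kept, b columns NULL.
- a row (book_id=4): no match → kept, b columns NULL.
- a row (book_id=3): no match → kept, b columns NULL.
- a row (book_id=2): no match → kept, b columns NULL.
- 5 b row(s) had no a match → kept, a columns NULL.

(1984, 2, NULL); (1984, 3, NULL); (Dune, 7, NULL); (Hamlet, 7, NULL); (Kindred, 4, NULL); (Matilda, 5, NULL); (NULL, NULL, Frank); (NULL, NULL, Omar); (NULL, NULL, Raj); (NULL, NULL, Sara); (NULL, NULL, Xin)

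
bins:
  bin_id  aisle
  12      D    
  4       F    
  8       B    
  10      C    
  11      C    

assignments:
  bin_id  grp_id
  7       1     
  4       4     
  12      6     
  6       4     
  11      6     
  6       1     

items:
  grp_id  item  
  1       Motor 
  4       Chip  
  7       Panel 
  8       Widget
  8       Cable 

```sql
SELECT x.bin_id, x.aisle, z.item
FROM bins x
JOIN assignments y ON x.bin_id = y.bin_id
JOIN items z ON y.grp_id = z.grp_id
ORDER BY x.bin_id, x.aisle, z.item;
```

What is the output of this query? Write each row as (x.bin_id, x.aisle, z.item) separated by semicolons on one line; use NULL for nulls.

(4, F, Chip)

Step 1 — x INNER JOIN y on bin_id → 3 row(s).
Then INNER JOIN `items z` on grp_id: keep only rows whose y.grp_id appears in z.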